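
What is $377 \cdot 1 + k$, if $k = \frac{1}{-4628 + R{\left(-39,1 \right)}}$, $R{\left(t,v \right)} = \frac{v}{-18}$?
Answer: $\frac{31405967}{83305} \approx 377.0$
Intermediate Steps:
$R{\left(t,v \right)} = - \frac{v}{18}$ ($R{\left(t,v \right)} = v \left(- \frac{1}{18}\right) = - \frac{v}{18}$)
$k = - \frac{18}{83305}$ ($k = \frac{1}{-4628 - \frac{1}{18}} = \frac{1}{- \frac{83305}{18}} = - \frac{18}{83305} \approx -0.00021607$)
$377 \cdot 1 + k = 377 \cdot 1 - \frac{18}{83305} = 377 - \frac{18}{83305} = \frac{31405967}{83305}$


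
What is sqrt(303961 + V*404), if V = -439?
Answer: sqrt(126605) ≈ 355.82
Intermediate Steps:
sqrt(303961 + V*404) = sqrt(303961 - 439*404) = sqrt(303961 - 177356) = sqrt(126605)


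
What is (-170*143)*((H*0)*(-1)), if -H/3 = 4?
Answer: 0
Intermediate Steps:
H = -12 (H = -3*4 = -12)
(-170*143)*((H*0)*(-1)) = (-170*143)*(-12*0*(-1)) = -0*(-1) = -24310*0 = 0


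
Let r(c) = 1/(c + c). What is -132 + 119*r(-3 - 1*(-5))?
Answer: -409/4 ≈ -102.25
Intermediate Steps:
r(c) = 1/(2*c)
-132 + 119*r(-3 - 1*(-5)) = -132 + 119*(1/(2*(-3 - 1*(-5)))) = -132 + 119*(1/(2*(-3 + 5))) = -132 + 119*((½)/2) = -132 + 119*((½)*(½)) = -132 + 119*(¼) = -132 + 119/4 = -409/4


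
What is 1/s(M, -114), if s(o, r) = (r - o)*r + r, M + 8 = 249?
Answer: 1/40356 ≈ 2.4779e-5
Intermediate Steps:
M = 241 (M = -8 + 249 = 241)
s(o, r) = r + r*(r - o) (s(o, r) = r*(r - o) + r = r + r*(r - o))
1/s(M, -114) = 1/(-114*(1 - 114 - 1*241)) = 1/(-114*(1 - 114 - 241)) = 1/(-114*(-354)) = 1/40356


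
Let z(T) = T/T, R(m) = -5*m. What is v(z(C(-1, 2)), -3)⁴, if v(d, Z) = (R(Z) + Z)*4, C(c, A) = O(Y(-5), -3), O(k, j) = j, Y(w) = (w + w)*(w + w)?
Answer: 5308416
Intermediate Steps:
Y(w) = 4*w² (Y(w) = (2*w)*(2*w) = 4*w²)
C(c, A) = -3
z(T) = 1
v(d, Z) = -16*Z (v(d, Z) = (-5*Z + Z)*4 = -4*Z*4 = -16*Z)
v(z(C(-1, 2)), -3)⁴ = (-16*(-3))⁴ = 48⁴ = 5308416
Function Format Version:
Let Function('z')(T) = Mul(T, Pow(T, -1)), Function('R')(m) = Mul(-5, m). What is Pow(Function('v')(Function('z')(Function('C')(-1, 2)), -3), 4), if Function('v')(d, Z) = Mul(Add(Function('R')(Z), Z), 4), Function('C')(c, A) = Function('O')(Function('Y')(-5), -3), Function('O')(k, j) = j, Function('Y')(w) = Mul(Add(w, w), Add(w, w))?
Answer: 5308416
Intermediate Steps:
Function('Y')(w) = Mul(4, Pow(w, 2)) (Function('Y')(w) = Mul(Mul(2, w), Mul(2, w)) = Mul(4, Pow(w, 2)))
Function('C')(c, A) = -3
Function('z')(T) = 1
Function('v')(d, Z) = Mul(-16, Z) (Function('v')(d, Z) = Mul(Add(Mul(-5, Z), Z), 4) = Mul(Mul(-4, Z), 4) = Mul(-16, Z))
Pow(Function('v')(Function('z')(Function('C')(-1, 2)), -3), 4) = Pow(Mul(-16, -3), 4) = Pow(48, 4) = 5308416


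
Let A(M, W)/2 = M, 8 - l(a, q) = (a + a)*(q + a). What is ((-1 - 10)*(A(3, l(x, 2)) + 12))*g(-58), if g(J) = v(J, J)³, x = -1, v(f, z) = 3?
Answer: -5346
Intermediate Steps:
g(J) = 27 (g(J) = 3³ = 27)
l(a, q) = 8 - 2*a*(a + q) (l(a, q) = 8 - (a + a)*(q + a) = 8 - 2*a*(a + q))
A(M, W) = 2*M
((-1 - 10)*(A(3, l(x, 2)) + 12))*g(-58) = ((-1 - 10)*(2*3 + 12))*27 = -11*(6 + 12)*27 = -11*18*27 = -198*27 = -5346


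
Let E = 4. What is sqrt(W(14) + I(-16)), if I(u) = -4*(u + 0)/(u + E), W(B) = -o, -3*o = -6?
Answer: I*sqrt(66)/3 ≈ 2.708*I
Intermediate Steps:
o = 2 (o = -1/3*(-6) = 2)
W(B) = -2 (W(B) = -1*2 = -2)
I(u) = -4*u/(4 + u) (I(u) = -4*(u + 0)/(u + 4) = -4*u/(4 + u))
sqrt(W(14) + I(-16)) = sqrt(-2 - 4*(-16)/(4 - 16)) = sqrt(-2 - 4*(-16)/(-12)) = sqrt(-2 - 4*(-16)*(-1/12)) = sqrt(-2 - 16/3) = sqrt(-22/3) = I*sqrt(66)/3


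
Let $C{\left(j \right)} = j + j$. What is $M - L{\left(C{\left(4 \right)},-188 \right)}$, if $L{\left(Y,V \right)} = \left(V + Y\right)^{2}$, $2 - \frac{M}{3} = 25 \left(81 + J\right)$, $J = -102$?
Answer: $-30819$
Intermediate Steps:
$C{\left(j \right)} = 2 j$
$M = 1581$ ($M = 6 - 3 \cdot 25 \left(81 - 102\right) = 6 - 3 \cdot 25 \left(-21\right) = 6 - -1575 = 6 + 1575 = 1581$)
$M - L{\left(C{\left(4 \right)},-188 \right)} = 1581 - \left(-188 + 2 \cdot 4\right)^{2} = 1581 - \left(-188 + 8\right)^{2} = 1581 - \left(-180\right)^{2} = 1581 - 32400 = -30819$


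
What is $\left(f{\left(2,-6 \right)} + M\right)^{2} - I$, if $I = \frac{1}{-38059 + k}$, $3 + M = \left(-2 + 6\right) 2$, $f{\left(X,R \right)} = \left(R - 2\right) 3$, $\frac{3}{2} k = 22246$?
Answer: $\frac{25156288}{69685} \approx 361.0$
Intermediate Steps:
$k = \frac{44492}{3}$ ($k = \frac{2}{3} \cdot 22246 = \frac{44492}{3} \approx 14831.0$)
$f{\left(X,R \right)} = -6 + 3 R$ ($f{\left(X,R \right)} = \left(-2 + R\right) 3 = -6 + 3 R$)
$M = 5$ ($M = -3 + \left(-2 + 6\right) 2 = -3 + 4 \cdot 2 = -3 + 8 = 5$)
$I = - \frac{3}{69685}$ ($I = \frac{1}{-38059 + \frac{44492}{3}} = \frac{1}{- \frac{69685}{3}} = - \frac{3}{69685} \approx -4.3051 \cdot 10^{-5}$)
$\left(f{\left(2,-6 \right)} + M\right)^{2} - I = \left(\left(-6 + 3 \left(-6\right)\right) + 5\right)^{2} - - \frac{3}{69685} = \left(\left(-6 - 18\right) + 5\right)^{2} + \frac{3}{69685} = \left(-24 + 5\right)^{2} + \frac{3}{69685} = \left(-19\right)^{2} + \frac{3}{69685} = 361 + \frac{3}{69685} = \frac{25156288}{69685}$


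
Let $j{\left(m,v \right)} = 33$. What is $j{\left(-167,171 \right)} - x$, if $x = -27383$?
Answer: $27416$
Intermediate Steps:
$j{\left(-167,171 \right)} - x = 33 - -27383 = 33 + 27383 = 27416$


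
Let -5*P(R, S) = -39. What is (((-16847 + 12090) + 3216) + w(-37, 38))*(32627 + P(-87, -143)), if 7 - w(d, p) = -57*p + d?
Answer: 109163406/5 ≈ 2.1833e+7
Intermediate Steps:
w(d, p) = 7 - d + 57*p (w(d, p) = 7 - (-57*p + d) = 7 - (d - 57*p) = 7 + (-d + 57*p) = 7 - d + 57*p)
P(R, S) = 39/5 (P(R, S) = -⅕*(-39) = 39/5)
(((-16847 + 12090) + 3216) + w(-37, 38))*(32627 + P(-87, -143)) = (((-16847 + 12090) + 3216) + (7 - 1*(-37) + 57*38))*(32627 + 39/5) = ((-4757 + 3216) + (7 + 37 + 2166))*(163174/5) = (-1541 + 2210)*(163174/5) = 669*(163174/5) = 109163406/5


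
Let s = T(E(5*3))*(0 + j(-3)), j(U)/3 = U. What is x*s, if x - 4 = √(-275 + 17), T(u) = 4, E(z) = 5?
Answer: -144 - 36*I*√258 ≈ -144.0 - 578.25*I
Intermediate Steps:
j(U) = 3*U
s = -36 (s = 4*(0 + 3*(-3)) = 4*(0 - 9) = 4*(-9) = -36)
x = 4 + I*√258 (x = 4 + √(-275 + 17) = 4 + √(-258) = 4 + I*√258 ≈ 4.0 + 16.062*I)
x*s = (4 + I*√258)*(-36) = -144 - 36*I*√258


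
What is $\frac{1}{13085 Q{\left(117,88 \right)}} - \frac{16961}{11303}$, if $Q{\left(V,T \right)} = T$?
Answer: $- \frac{19530240977}{13015178440} \approx -1.5006$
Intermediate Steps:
$\frac{1}{13085 Q{\left(117,88 \right)}} - \frac{16961}{11303} = \frac{1}{13085 \cdot 88} - \frac{16961}{11303} = \frac{1}{13085} \cdot \frac{1}{88} - \frac{16961}{11303} = \frac{1}{1151480} - \frac{16961}{11303} = - \frac{19530240977}{13015178440}$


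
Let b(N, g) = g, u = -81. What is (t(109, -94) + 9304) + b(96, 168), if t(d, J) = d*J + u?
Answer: -855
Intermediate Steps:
t(d, J) = -81 + J*d (t(d, J) = d*J - 81 = J*d - 81 = -81 + J*d)
(t(109, -94) + 9304) + b(96, 168) = ((-81 - 94*109) + 9304) + 168 = ((-81 - 10246) + 9304) + 168 = (-10327 + 9304) + 168 = -1023 + 168 = -855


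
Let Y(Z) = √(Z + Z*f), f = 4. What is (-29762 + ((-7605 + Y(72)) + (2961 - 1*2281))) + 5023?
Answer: -31664 + 6*√10 ≈ -31645.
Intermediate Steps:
Y(Z) = √5*√Z (Y(Z) = √(Z + Z*4) = √(Z + 4*Z) = √(5*Z) = √5*√Z)
(-29762 + ((-7605 + Y(72)) + (2961 - 1*2281))) + 5023 = (-29762 + ((-7605 + √5*√72) + (2961 - 1*2281))) + 5023 = (-29762 + ((-7605 + √5*(6*√2)) + (2961 - 2281))) + 5023 = (-29762 + ((-7605 + 6*√10) + 680)) + 5023 = (-29762 + (-6925 + 6*√10)) + 5023 = (-36687 + 6*√10) + 5023 = -31664 + 6*√10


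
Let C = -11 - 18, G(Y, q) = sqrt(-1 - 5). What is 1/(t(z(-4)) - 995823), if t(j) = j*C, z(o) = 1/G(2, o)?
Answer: -5974938/5949980684815 - 29*I*sqrt(6)/5949980684815 ≈ -1.0042e-6 - 1.1939e-11*I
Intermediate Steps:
G(Y, q) = I*sqrt(6) (G(Y, q) = sqrt(-6) = I*sqrt(6))
C = -29
z(o) = -I*sqrt(6)/6 (z(o) = 1/(I*sqrt(6)) = -I*sqrt(6)/6)
t(j) = -29*j (t(j) = j*(-29) = -29*j)
1/(t(z(-4)) - 995823) = 1/(-(-29)*I*sqrt(6)/6 - 995823) = 1/(29*I*sqrt(6)/6 - 995823) = 1/(-995823 + 29*I*sqrt(6)/6)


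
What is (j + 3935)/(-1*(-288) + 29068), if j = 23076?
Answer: 27011/29356 ≈ 0.92012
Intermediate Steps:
(j + 3935)/(-1*(-288) + 29068) = (23076 + 3935)/(-1*(-288) + 29068) = 27011/(288 + 29068) = 27011/29356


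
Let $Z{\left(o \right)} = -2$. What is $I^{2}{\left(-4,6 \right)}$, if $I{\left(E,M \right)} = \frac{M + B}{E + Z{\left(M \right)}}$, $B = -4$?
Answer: $\frac{1}{9} \approx 0.11111$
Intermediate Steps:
$I{\left(E,M \right)} = \frac{-4 + M}{-2 + E}$ ($I{\left(E,M \right)} = \frac{M - 4}{E - 2} = \frac{-4 + M}{-2 + E}$)
$I^{2}{\left(-4,6 \right)} = \left(\frac{-4 + 6}{-2 - 4}\right)^{2} = \left(\frac{1}{-6} \cdot 2\right)^{2} = \left(\left(- \frac{1}{6}\right) 2\right)^{2} = \left(- \frac{1}{3}\right)^{2} = \frac{1}{9}$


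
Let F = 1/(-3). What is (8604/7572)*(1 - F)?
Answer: 956/631 ≈ 1.5151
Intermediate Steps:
F = -1/3 ≈ -0.33333
(8604/7572)*(1 - F) = (8604/7572)*(1 - 1*(-1/3)) = (8604*(1/7572))*(1 + 1/3) = (717/631)*(4/3) = 956/631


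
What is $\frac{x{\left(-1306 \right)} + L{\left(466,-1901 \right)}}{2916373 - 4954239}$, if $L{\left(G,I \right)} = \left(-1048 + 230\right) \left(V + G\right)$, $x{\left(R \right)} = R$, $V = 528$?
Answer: $\frac{407199}{1018933} \approx 0.39963$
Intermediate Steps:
$L{\left(G,I \right)} = -431904 - 818 G$ ($L{\left(G,I \right)} = \left(-1048 + 230\right) \left(528 + G\right) = - 818 \left(528 + G\right) = -431904 - 818 G$)
$\frac{x{\left(-1306 \right)} + L{\left(466,-1901 \right)}}{2916373 - 4954239} = \frac{-1306 - 813092}{2916373 - 4954239} = \frac{-1306 - 813092}{-2037866} = \left(-1306 - 813092\right) \left(- \frac{1}{2037866}\right) = \left(-814398\right) \left(- \frac{1}{2037866}\right) = \frac{407199}{1018933}$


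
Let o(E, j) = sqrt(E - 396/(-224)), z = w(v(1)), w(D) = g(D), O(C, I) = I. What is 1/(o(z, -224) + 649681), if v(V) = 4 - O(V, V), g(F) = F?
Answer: 36382136/23636782498349 - 2*sqrt(3738)/23636782498349 ≈ 1.5392e-6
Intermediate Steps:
v(V) = 4 - V
w(D) = D
z = 3 (z = 4 - 1*1 = 4 - 1 = 3)
o(E, j) = sqrt(99/56 + E) (o(E, j) = sqrt(E - 396*(-1/224)) = sqrt(E + 99/56) = sqrt(99/56 + E))
1/(o(z, -224) + 649681) = 1/(sqrt(1386 + 784*3)/28 + 649681) = 1/(sqrt(1386 + 2352)/28 + 649681) = 1/(sqrt(3738)/28 + 649681) = 1/(649681 + sqrt(3738)/28)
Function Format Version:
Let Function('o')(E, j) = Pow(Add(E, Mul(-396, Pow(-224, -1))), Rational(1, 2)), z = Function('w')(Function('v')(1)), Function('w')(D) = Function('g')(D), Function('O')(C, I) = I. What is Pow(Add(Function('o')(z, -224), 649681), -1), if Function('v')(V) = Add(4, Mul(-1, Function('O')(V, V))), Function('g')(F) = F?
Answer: Add(Rational(36382136, 23636782498349), Mul(Rational(-2, 23636782498349), Pow(3738, Rational(1, 2)))) ≈ 1.5392e-6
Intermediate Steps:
Function('v')(V) = Add(4, Mul(-1, V))
Function('w')(D) = D
z = 3 (z = Add(4, Mul(-1, 1)) = Add(4, -1) = 3)
Function('o')(E, j) = Pow(Add(Rational(99, 56), E), Rational(1, 2)) (Function('o')(E, j) = Pow(Add(E, Mul(-396, Rational(-1, 224))), Rational(1, 2)) = Pow(Add(E, Rational(99, 56)), Rational(1, 2)) = Pow(Add(Rational(99, 56), E), Rational(1, 2)))
Pow(Add(Function('o')(z, -224), 649681), -1) = Pow(Add(Mul(Rational(1, 28), Pow(Add(1386, Mul(784, 3)), Rational(1, 2))), 649681), -1) = Pow(Add(Mul(Rational(1, 28), Pow(Add(1386, 2352), Rational(1, 2))), 649681), -1) = Pow(Add(Mul(Rational(1, 28), Pow(3738, Rational(1, 2))), 649681), -1) = Pow(Add(649681, Mul(Rational(1, 28), Pow(3738, Rational(1, 2)))), -1)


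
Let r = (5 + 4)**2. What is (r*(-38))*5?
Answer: -15390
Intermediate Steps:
r = 81 (r = 9**2 = 81)
(r*(-38))*5 = (81*(-38))*5 = -3078*5 = -15390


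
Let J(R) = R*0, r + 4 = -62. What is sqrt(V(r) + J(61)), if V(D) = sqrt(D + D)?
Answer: 33**(1/4)*(1 + I) ≈ 2.3968 + 2.3968*I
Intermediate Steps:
r = -66 (r = -4 - 62 = -66)
V(D) = sqrt(2)*sqrt(D) (V(D) = sqrt(2*D) = sqrt(2)*sqrt(D))
J(R) = 0
sqrt(V(r) + J(61)) = sqrt(sqrt(2)*sqrt(-66) + 0) = sqrt(sqrt(2)*(I*sqrt(66)) + 0) = sqrt(2*I*sqrt(33) + 0) = sqrt(2*I*sqrt(33)) = sqrt(2)*33**(1/4)*sqrt(I)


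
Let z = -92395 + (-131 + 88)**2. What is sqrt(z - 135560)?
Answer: I*sqrt(226106) ≈ 475.51*I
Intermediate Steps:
z = -90546 (z = -92395 + (-43)**2 = -92395 + 1849 = -90546)
sqrt(z - 135560) = sqrt(-90546 - 135560) = sqrt(-226106) = I*sqrt(226106)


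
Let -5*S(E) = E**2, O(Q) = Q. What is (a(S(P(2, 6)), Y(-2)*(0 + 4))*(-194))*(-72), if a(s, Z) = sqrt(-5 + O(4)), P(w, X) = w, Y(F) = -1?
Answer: 13968*I ≈ 13968.0*I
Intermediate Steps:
S(E) = -E**2/5
a(s, Z) = I (a(s, Z) = sqrt(-5 + 4) = sqrt(-1) = I)
(a(S(P(2, 6)), Y(-2)*(0 + 4))*(-194))*(-72) = (I*(-194))*(-72) = -194*I*(-72) = 13968*I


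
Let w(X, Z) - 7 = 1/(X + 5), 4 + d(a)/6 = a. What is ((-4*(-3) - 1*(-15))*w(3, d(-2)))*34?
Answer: 26163/4 ≈ 6540.8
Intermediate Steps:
d(a) = -24 + 6*a
w(X, Z) = 7 + 1/(5 + X) (w(X, Z) = 7 + 1/(X + 5) = 7 + 1/(5 + X))
((-4*(-3) - 1*(-15))*w(3, d(-2)))*34 = ((-4*(-3) - 1*(-15))*((36 + 7*3)/(5 + 3)))*34 = ((12 + 15)*((36 + 21)/8))*34 = (27*((1/8)*57))*34 = (27*(57/8))*34 = (1539/8)*34 = 26163/4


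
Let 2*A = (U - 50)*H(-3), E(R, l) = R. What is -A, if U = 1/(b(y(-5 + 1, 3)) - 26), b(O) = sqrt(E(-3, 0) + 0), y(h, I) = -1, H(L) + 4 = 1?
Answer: -50964/679 - 3*I*sqrt(3)/1358 ≈ -75.057 - 0.0038263*I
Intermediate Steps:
H(L) = -3 (H(L) = -4 + 1 = -3)
b(O) = I*sqrt(3) (b(O) = sqrt(-3 + 0) = sqrt(-3) = I*sqrt(3))
U = 1/(-26 + I*sqrt(3)) (U = 1/(I*sqrt(3) - 26) = 1/(-26 + I*sqrt(3)) ≈ -0.038292 - 0.0025509*I)
A = 50964/679 + 3*I*sqrt(3)/1358 (A = (((-26/679 - I*sqrt(3)/679) - 50)*(-3))/2 = ((-33976/679 - I*sqrt(3)/679)*(-3))/2 = (101928/679 + 3*I*sqrt(3)/679)/2 = 50964/679 + 3*I*sqrt(3)/1358 ≈ 75.057 + 0.0038263*I)
-A = -(50964/679 + 3*I*sqrt(3)/1358) = -50964/679 - 3*I*sqrt(3)/1358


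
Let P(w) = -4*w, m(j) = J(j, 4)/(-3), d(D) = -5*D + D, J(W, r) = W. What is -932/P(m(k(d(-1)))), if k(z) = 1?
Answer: -699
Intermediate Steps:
d(D) = -4*D
m(j) = -j/3 (m(j) = j/(-3) = j*(-1/3) = -j/3)
-932/P(m(k(d(-1)))) = -932/((-(-4)/3)) = -932/((-4*(-1/3))) = -932/4/3 = -932*3/4 = -699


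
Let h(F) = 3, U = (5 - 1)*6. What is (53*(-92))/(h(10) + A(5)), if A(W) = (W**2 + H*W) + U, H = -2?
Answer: -2438/21 ≈ -116.10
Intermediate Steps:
U = 24 (U = 4*6 = 24)
A(W) = 24 + W**2 - 2*W (A(W) = (W**2 - 2*W) + 24 = 24 + W**2 - 2*W)
(53*(-92))/(h(10) + A(5)) = (53*(-92))/(3 + (24 + 5**2 - 2*5)) = -4876/(3 + (24 + 25 - 10)) = -4876/(3 + 39) = -4876/42 = -4876*1/42 = -2438/21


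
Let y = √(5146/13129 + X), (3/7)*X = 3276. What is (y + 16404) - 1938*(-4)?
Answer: 24156 + √1317668741638/13129 ≈ 24243.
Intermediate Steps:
X = 7644 (X = (7/3)*3276 = 7644)
y = √1317668741638/13129 (y = √(5146/13129 + 7644) = √(100363222/13129) = √1317668741638/13129 ≈ 87.432)
(y + 16404) - 1938*(-4) = (√1317668741638/13129 + 16404) - 1938*(-4) = (16404 + √1317668741638/13129) + 7752 = 24156 + √1317668741638/13129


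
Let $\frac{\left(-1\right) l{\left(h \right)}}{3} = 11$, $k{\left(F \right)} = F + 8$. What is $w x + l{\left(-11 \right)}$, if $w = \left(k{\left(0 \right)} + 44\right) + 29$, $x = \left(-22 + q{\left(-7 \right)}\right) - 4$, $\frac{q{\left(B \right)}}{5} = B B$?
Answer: $17706$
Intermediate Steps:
$k{\left(F \right)} = 8 + F$
$l{\left(h \right)} = -33$ ($l{\left(h \right)} = \left(-3\right) 11 = -33$)
$q{\left(B \right)} = 5 B^{2}$ ($q{\left(B \right)} = 5 B B = 5 B^{2}$)
$x = 219$ ($x = \left(-22 + 5 \left(-7\right)^{2}\right) - 4 = \left(-22 + 5 \cdot 49\right) - 4 = \left(-22 + 245\right) - 4 = 223 - 4 = 219$)
$w = 81$ ($w = \left(\left(8 + 0\right) + 44\right) + 29 = \left(8 + 44\right) + 29 = 52 + 29 = 81$)
$w x + l{\left(-11 \right)} = 81 \cdot 219 - 33 = 17739 - 33 = 17706$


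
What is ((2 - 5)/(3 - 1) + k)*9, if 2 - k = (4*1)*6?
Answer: -423/2 ≈ -211.50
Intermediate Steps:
k = -22 (k = 2 - 4*1*6 = 2 - 4*6 = 2 - 1*24 = 2 - 24 = -22)
((2 - 5)/(3 - 1) + k)*9 = ((2 - 5)/(3 - 1) - 22)*9 = (-3/2 - 22)*9 = -47/2*9 = -423/2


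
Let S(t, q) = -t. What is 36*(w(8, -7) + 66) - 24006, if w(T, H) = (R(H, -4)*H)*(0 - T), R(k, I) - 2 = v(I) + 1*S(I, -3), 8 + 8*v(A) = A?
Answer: -12558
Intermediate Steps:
v(A) = -1 + A/8
R(k, I) = 1 - 7*I/8 (R(k, I) = 2 + ((-1 + I/8) + 1*(-I)) = 2 + ((-1 + I/8) - I) = 2 + (-1 - 7*I/8) = 1 - 7*I/8)
w(T, H) = -9*H*T/2 (w(T, H) = ((1 - 7/8*(-4))*H)*(0 - T) = ((1 + 7/2)*H)*(-T) = (9*H/2)*(-T) = -9*H*T/2)
36*(w(8, -7) + 66) - 24006 = 36*(-9/2*(-7)*8 + 66) - 24006 = 36*(252 + 66) - 24006 = 36*318 - 24006 = 11448 - 24006 = -12558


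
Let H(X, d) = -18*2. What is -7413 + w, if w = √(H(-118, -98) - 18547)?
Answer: -7413 + I*√18583 ≈ -7413.0 + 136.32*I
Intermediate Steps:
H(X, d) = -36
w = I*√18583 (w = √(-36 - 18547) = √(-18583) = I*√18583 ≈ 136.32*I)
-7413 + w = -7413 + I*√18583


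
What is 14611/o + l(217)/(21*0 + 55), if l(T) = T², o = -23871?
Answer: 1123257914/1312905 ≈ 855.55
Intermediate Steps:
14611/o + l(217)/(21*0 + 55) = 14611/(-23871) + 217²/(21*0 + 55) = 14611*(-1/23871) + 47089/(0 + 55) = -14611/23871 + 47089/55 = 1123257914/1312905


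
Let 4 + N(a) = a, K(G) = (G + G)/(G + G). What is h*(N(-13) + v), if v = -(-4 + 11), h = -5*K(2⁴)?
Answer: 120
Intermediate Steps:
K(G) = 1 (K(G) = (2*G)/((2*G)) = (2*G)*(1/(2*G)) = 1)
N(a) = -4 + a
h = -5 (h = -5*1 = -5)
v = -7 (v = -1*7 = -7)
h*(N(-13) + v) = -5*((-4 - 13) - 7) = -5*(-17 - 7) = -5*(-24) = 120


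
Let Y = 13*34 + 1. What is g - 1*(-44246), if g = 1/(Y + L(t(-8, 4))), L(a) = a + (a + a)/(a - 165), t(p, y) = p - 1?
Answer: 557012923/12589 ≈ 44246.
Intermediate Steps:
t(p, y) = -1 + p
Y = 443 (Y = 442 + 1 = 443)
L(a) = a + 2*a/(-165 + a) (L(a) = a + (2*a)/(-165 + a) = a + 2*a/(-165 + a))
g = 29/12589 (g = 1/(443 + (-1 - 8)*(-163 + (-1 - 8))/(-165 + (-1 - 8))) = 1/(443 - 9*(-163 - 9)/(-165 - 9)) = 1/(443 - 9*(-172)/(-174)) = 1/(443 - 9*(-1/174)*(-172)) = 1/(443 - 258/29) = 1/(12589/29) = 29/12589 ≈ 0.0023036)
g - 1*(-44246) = 29/12589 - 1*(-44246) = 29/12589 + 44246 = 557012923/12589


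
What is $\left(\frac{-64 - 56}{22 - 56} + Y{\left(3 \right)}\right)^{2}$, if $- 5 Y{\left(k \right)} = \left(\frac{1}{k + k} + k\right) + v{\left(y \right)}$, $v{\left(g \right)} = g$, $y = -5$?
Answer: $\frac{3948169}{260100} \approx 15.179$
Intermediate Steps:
$Y{\left(k \right)} = 1 - \frac{k}{5} - \frac{1}{10 k}$ ($Y{\left(k \right)} = - \frac{\left(\frac{1}{k + k} + k\right) - 5}{5} = - \frac{\left(\frac{1}{2 k} + k\right) - 5}{5} = - \frac{\left(k + \frac{1}{2 k}\right) - 5}{5} = - \frac{-5 + k + \frac{1}{2 k}}{5} = 1 - \frac{k}{5} - \frac{1}{10 k}$)
$\left(\frac{-64 - 56}{22 - 56} + Y{\left(3 \right)}\right)^{2} = \left(\frac{-64 - 56}{22 - 56} - \left(- \frac{2}{5} + \frac{1}{30}\right)\right)^{2} = \left(- \frac{120}{-34} - - \frac{11}{30}\right)^{2} = \left(\left(-120\right) \left(- \frac{1}{34}\right) - - \frac{11}{30}\right)^{2} = \left(\frac{60}{17} + \frac{11}{30}\right)^{2} = \left(\frac{1987}{510}\right)^{2} = \frac{3948169}{260100}$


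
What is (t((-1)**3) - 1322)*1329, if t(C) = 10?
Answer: -1743648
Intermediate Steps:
(t((-1)**3) - 1322)*1329 = (10 - 1322)*1329 = -1312*1329 = -1743648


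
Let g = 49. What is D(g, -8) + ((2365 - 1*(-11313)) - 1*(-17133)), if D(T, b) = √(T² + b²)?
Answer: 30811 + √2465 ≈ 30861.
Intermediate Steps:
D(g, -8) + ((2365 - 1*(-11313)) - 1*(-17133)) = √(49² + (-8)²) + ((2365 - 1*(-11313)) - 1*(-17133)) = √(2401 + 64) + ((2365 + 11313) + 17133) = √2465 + (13678 + 17133) = √2465 + 30811 = 30811 + √2465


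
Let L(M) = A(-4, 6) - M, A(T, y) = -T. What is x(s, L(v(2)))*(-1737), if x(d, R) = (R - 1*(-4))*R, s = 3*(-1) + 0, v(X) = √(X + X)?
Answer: -20844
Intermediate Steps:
v(X) = √2*√X (v(X) = √(2*X) = √2*√X)
L(M) = 4 - M (L(M) = -1*(-4) - M = 4 - M)
s = -3 (s = -3 + 0 = -3)
x(d, R) = R*(4 + R) (x(d, R) = (R + 4)*R = (4 + R)*R = R*(4 + R))
x(s, L(v(2)))*(-1737) = ((4 - √2*√2)*(4 + (4 - √2*√2)))*(-1737) = ((4 - 1*2)*(4 + (4 - 1*2)))*(-1737) = ((4 - 2)*(4 + (4 - 2)))*(-1737) = (2*(4 + 2))*(-1737) = (2*6)*(-1737) = 12*(-1737) = -20844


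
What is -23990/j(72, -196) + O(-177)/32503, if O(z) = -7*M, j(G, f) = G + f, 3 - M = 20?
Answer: 389880863/2015186 ≈ 193.47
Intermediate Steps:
M = -17 (M = 3 - 1*20 = 3 - 20 = -17)
O(z) = 119 (O(z) = -7*(-17) = 119)
-23990/j(72, -196) + O(-177)/32503 = -23990/(72 - 196) + 119/32503 = -23990/(-124) + 119*(1/32503) = -23990*(-1/124) + 119/32503 = 11995/62 + 119/32503 = 389880863/2015186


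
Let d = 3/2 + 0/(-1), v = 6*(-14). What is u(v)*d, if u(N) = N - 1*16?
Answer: -150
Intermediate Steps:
v = -84
d = 3/2 (d = 3*(½) + 0*(-1) = 3/2 + 0 = 3/2 ≈ 1.5000)
u(N) = -16 + N (u(N) = N - 16 = -16 + N)
u(v)*d = (-16 - 84)*(3/2) = -100*3/2 = -150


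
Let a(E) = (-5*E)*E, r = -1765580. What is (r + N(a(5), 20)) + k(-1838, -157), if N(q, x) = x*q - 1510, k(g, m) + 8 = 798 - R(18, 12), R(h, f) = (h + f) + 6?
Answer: -1768836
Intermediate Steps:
a(E) = -5*E²
R(h, f) = 6 + f + h (R(h, f) = (f + h) + 6 = 6 + f + h)
k(g, m) = 754 (k(g, m) = -8 + (798 - (6 + 12 + 18)) = -8 + (798 - 1*36) = -8 + (798 - 36) = -8 + 762 = 754)
N(q, x) = -1510 + q*x (N(q, x) = q*x - 1510 = -1510 + q*x)
(r + N(a(5), 20)) + k(-1838, -157) = (-1765580 + (-1510 - 5*5²*20)) + 754 = (-1765580 + (-1510 - 5*25*20)) + 754 = (-1765580 + (-1510 - 125*20)) + 754 = (-1765580 + (-1510 - 2500)) + 754 = (-1765580 - 4010) + 754 = -1769590 + 754 = -1768836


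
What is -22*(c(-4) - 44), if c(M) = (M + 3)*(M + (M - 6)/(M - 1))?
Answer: 924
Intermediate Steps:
c(M) = (3 + M)*(M + (-6 + M)/(-1 + M))
-22*(c(-4) - 44) = -22*((-18 + (-4)³ - 6*(-4) + 3*(-4)²)/(-1 - 4) - 44) = -22*((-18 - 64 + 24 + 3*16)/(-5) - 44) = -22*(-(-18 - 64 + 24 + 48)/5 - 44) = -22*(-⅕*(-10) - 44) = -22*(2 - 44) = -22*(-42) = 924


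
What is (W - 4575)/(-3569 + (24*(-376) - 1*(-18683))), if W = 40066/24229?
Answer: -110807609/147554610 ≈ -0.75096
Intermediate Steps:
W = 40066/24229 (W = 40066*(1/24229) = 40066/24229 ≈ 1.6536)
(W - 4575)/(-3569 + (24*(-376) - 1*(-18683))) = (40066/24229 - 4575)/(-3569 + (24*(-376) - 1*(-18683))) = -110807609/(24229*(-3569 + (-9024 + 18683))) = -110807609/(24229*(-3569 + 9659)) = -110807609/24229/6090 = -110807609/24229*1/6090 = -110807609/147554610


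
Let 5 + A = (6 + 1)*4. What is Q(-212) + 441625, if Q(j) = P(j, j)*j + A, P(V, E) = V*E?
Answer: -9086480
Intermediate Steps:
P(V, E) = E*V
A = 23 (A = -5 + (6 + 1)*4 = -5 + 7*4 = -5 + 28 = 23)
Q(j) = 23 + j³ (Q(j) = (j*j)*j + 23 = j²*j + 23 = j³ + 23 = 23 + j³)
Q(-212) + 441625 = (23 + (-212)³) + 441625 = (23 - 9528128) + 441625 = -9528105 + 441625 = -9086480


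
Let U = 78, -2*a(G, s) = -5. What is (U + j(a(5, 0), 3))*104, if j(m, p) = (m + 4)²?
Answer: 12506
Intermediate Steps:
a(G, s) = 5/2 (a(G, s) = -½*(-5) = 5/2)
j(m, p) = (4 + m)²
(U + j(a(5, 0), 3))*104 = (78 + (4 + 5/2)²)*104 = (78 + (13/2)²)*104 = (78 + 169/4)*104 = (481/4)*104 = 12506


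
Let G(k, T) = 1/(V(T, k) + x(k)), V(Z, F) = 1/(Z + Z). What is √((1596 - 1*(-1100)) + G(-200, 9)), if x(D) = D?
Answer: 17*√120832826/3599 ≈ 51.923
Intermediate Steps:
V(Z, F) = 1/(2*Z)
G(k, T) = 1/(k + 1/(2*T)) (G(k, T) = 1/(1/(2*T) + k) = 1/(k + 1/(2*T)))
√((1596 - 1*(-1100)) + G(-200, 9)) = √((1596 - 1*(-1100)) + 2*9/(1 + 2*9*(-200))) = √((1596 + 1100) + 2*9/(1 - 3600)) = √(2696 + 2*9/(-3599)) = √(2696 + 2*9*(-1/3599)) = √(2696 - 18/3599) = √(9702886/3599) = 17*√120832826/3599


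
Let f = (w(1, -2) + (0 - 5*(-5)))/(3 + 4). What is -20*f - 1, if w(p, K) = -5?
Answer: -407/7 ≈ -58.143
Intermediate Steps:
f = 20/7 (f = (-5 + (0 - 5*(-5)))/(3 + 4) = (-5 + (0 + 25))/7 = (-5 + 25)*(⅐) = 20*(⅐) = 20/7 ≈ 2.8571)
-20*f - 1 = -20*20/7 - 1 = -400/7 - 1 = -407/7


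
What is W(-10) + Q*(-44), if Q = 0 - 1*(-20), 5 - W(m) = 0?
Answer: -875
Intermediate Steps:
W(m) = 5 (W(m) = 5 - 1*0 = 5 + 0 = 5)
Q = 20 (Q = 0 + 20 = 20)
W(-10) + Q*(-44) = 5 + 20*(-44) = 5 - 880 = -875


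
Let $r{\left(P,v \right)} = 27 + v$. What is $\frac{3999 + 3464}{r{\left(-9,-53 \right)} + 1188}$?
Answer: $\frac{7463}{1162} \approx 6.4225$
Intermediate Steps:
$\frac{3999 + 3464}{r{\left(-9,-53 \right)} + 1188} = \frac{3999 + 3464}{\left(27 - 53\right) + 1188} = \frac{7463}{-26 + 1188} = \frac{7463}{1162}$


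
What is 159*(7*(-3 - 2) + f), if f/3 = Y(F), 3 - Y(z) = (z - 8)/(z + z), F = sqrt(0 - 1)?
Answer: -8745/2 - 1908*I ≈ -4372.5 - 1908.0*I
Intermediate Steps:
F = I (F = sqrt(-1) = I ≈ 1.0*I)
Y(z) = 3 - (-8 + z)/(2*z) (Y(z) = 3 - (z - 8)/(z + z) = 3 - (-8 + z)/(2*z))
f = 15/2 - 12*I (f = 3*(5/2 + 4/I) = 3*(5/2 + 4*(-I)) = 3*(5/2 - 4*I) = 15/2 - 12*I ≈ 7.5 - 12.0*I)
159*(7*(-3 - 2) + f) = 159*(7*(-3 - 2) + (15/2 - 12*I)) = 159*(7*(-5) + (15/2 - 12*I)) = 159*(-35 + (15/2 - 12*I)) = 159*(-55/2 - 12*I) = -8745/2 - 1908*I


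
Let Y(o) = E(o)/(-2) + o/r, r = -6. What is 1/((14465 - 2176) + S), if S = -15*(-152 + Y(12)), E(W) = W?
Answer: 1/14689 ≈ 6.8078e-5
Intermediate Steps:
Y(o) = -2*o/3 (Y(o) = o/(-2) + o/(-6) = o*(-½) + o*(-⅙) = -o/2 - o/6 = -2*o/3)
S = 2400 (S = -15*(-152 - ⅔*12) = -15*(-152 - 8) = -15*(-160) = 2400)
1/((14465 - 2176) + S) = 1/((14465 - 2176) + 2400) = 1/(12289 + 2400) = 1/14689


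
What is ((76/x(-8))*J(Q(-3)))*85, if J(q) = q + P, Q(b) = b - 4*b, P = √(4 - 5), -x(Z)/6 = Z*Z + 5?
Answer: -3230/23 - 3230*I/207 ≈ -140.43 - 15.604*I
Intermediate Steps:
x(Z) = -30 - 6*Z² (x(Z) = -6*(Z*Z + 5) = -6*(Z² + 5) = -6*(5 + Z²) = -30 - 6*Z²)
P = I (P = √(-1) = I ≈ 1.0*I)
Q(b) = -3*b
J(q) = I + q (J(q) = q + I = I + q)
((76/x(-8))*J(Q(-3)))*85 = ((76/(-30 - 6*(-8)²))*(I - 3*(-3)))*85 = ((76/(-30 - 6*64))*(I + 9))*85 = ((76/(-30 - 384))*(9 + I))*85 = ((76/(-414))*(9 + I))*85 = ((76*(-1/414))*(9 + I))*85 = -38*(9 + I)/207*85 = (-38/23 - 38*I/207)*85 = -3230/23 - 3230*I/207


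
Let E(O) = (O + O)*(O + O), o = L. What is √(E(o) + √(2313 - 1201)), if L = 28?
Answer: √(3136 + 2*√278) ≈ 56.297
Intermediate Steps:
o = 28
E(O) = 4*O² (E(O) = (2*O)*(2*O) = 4*O²)
√(E(o) + √(2313 - 1201)) = √(4*28² + √(2313 - 1201)) = √(4*784 + √1112) = √(3136 + 2*√278)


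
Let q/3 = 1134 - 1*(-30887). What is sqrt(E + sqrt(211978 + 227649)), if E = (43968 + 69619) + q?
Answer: sqrt(209650 + sqrt(439627)) ≈ 458.60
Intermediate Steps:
q = 96063 (q = 3*(1134 - 1*(-30887)) = 3*(1134 + 30887) = 3*32021 = 96063)
E = 209650 (E = (43968 + 69619) + 96063 = 113587 + 96063 = 209650)
sqrt(E + sqrt(211978 + 227649)) = sqrt(209650 + sqrt(211978 + 227649)) = sqrt(209650 + sqrt(439627))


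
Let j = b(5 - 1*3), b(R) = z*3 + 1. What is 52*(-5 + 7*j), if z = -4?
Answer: -4264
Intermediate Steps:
b(R) = -11 (b(R) = -4*3 + 1 = -12 + 1 = -11)
j = -11
52*(-5 + 7*j) = 52*(-5 + 7*(-11)) = 52*(-5 - 77) = 52*(-82) = -4264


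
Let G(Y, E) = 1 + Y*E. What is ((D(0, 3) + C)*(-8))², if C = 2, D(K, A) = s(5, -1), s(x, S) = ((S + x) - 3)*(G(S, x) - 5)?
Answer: 3136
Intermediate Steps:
G(Y, E) = 1 + E*Y
s(x, S) = (-4 + S*x)*(-3 + S + x) (s(x, S) = ((S + x) - 3)*((1 + x*S) - 5) = (-3 + S + x)*((1 + S*x) - 5) = (-3 + S + x)*(-4 + S*x) = (-4 + S*x)*(-3 + S + x))
D(K, A) = -9 (D(K, A) = 12 - 4*(-1) - 4*5 - 1*5² + 5*(-1)² - 3*(-1)*5 = 12 + 4 - 20 - 1*25 + 5*1 + 15 = 12 + 4 - 20 - 25 + 5 + 15 = -9)
((D(0, 3) + C)*(-8))² = ((-9 + 2)*(-8))² = (-7*(-8))² = 56² = 3136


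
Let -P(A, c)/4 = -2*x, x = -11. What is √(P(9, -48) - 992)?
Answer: 6*I*√30 ≈ 32.863*I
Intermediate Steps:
P(A, c) = -88 (P(A, c) = -(-8)*(-11) = -4*22 = -88)
√(P(9, -48) - 992) = √(-88 - 992) = √(-1080) = 6*I*√30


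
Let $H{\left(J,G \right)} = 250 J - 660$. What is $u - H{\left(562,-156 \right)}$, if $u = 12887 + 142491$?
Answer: $15538$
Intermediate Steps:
$u = 155378$
$H{\left(J,G \right)} = -660 + 250 J$
$u - H{\left(562,-156 \right)} = 155378 - \left(-660 + 250 \cdot 562\right) = 155378 - \left(-660 + 140500\right) = 155378 - 139840 = 15538$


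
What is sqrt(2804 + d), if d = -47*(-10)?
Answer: sqrt(3274) ≈ 57.219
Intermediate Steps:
d = 470
sqrt(2804 + d) = sqrt(2804 + 470) = sqrt(3274)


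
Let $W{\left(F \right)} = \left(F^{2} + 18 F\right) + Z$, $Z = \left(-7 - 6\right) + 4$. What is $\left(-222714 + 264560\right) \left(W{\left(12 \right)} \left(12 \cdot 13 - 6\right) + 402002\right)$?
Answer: $19025367592$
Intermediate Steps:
$Z = -9$ ($Z = -13 + 4 = -9$)
$W{\left(F \right)} = -9 + F^{2} + 18 F$ ($W{\left(F \right)} = \left(F^{2} + 18 F\right) - 9 = -9 + F^{2} + 18 F$)
$\left(-222714 + 264560\right) \left(W{\left(12 \right)} \left(12 \cdot 13 - 6\right) + 402002\right) = \left(-222714 + 264560\right) \left(\left(-9 + 12^{2} + 18 \cdot 12\right) \left(12 \cdot 13 - 6\right) + 402002\right) = 41846 \left(\left(-9 + 144 + 216\right) \left(156 - 6\right) + 402002\right) = 41846 \left(351 \cdot 150 + 402002\right) = 41846 \left(52650 + 402002\right) = 41846 \cdot 454652 = 19025367592$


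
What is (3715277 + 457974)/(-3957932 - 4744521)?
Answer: -4173251/8702453 ≈ -0.47955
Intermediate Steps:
(3715277 + 457974)/(-3957932 - 4744521) = 4173251/(-8702453) = 4173251*(-1/8702453) = -4173251/8702453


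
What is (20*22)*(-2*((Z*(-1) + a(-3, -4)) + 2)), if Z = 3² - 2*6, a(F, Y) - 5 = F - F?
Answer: -8800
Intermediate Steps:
a(F, Y) = 5 (a(F, Y) = 5 + (F - F) = 5 + 0 = 5)
Z = -3 (Z = 9 - 12 = -3)
(20*22)*(-2*((Z*(-1) + a(-3, -4)) + 2)) = (20*22)*(-2*((-3*(-1) + 5) + 2)) = 440*(-2*((3 + 5) + 2)) = 440*(-2*(8 + 2)) = 440*(-2*10) = 440*(-20) = -8800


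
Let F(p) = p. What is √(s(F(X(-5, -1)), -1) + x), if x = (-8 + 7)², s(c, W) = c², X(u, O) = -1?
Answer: √2 ≈ 1.4142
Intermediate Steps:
x = 1 (x = (-1)² = 1)
√(s(F(X(-5, -1)), -1) + x) = √((-1)² + 1) = √(1 + 1) = √2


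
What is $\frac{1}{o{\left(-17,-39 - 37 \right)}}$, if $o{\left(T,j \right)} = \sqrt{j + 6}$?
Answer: $- \frac{i \sqrt{70}}{70} \approx - 0.11952 i$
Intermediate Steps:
$o{\left(T,j \right)} = \sqrt{6 + j}$
$\frac{1}{o{\left(-17,-39 - 37 \right)}} = \frac{1}{\sqrt{6 - 76}} = \frac{1}{\sqrt{-70}} = \frac{1}{i \sqrt{70}} = - \frac{i \sqrt{70}}{70}$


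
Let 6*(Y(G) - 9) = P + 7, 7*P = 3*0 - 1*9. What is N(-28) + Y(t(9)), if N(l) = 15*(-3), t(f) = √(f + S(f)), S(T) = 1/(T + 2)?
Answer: -736/21 ≈ -35.048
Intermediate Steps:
S(T) = 1/(2 + T)
t(f) = √(f + 1/(2 + f))
N(l) = -45
P = -9/7 (P = (3*0 - 1*9)/7 = (0 - 9)/7 = (⅐)*(-9) = -9/7 ≈ -1.2857)
Y(G) = 209/21 (Y(G) = 9 + (-9/7 + 7)/6 = 9 + (⅙)*(40/7) = 9 + 20/21 = 209/21)
N(-28) + Y(t(9)) = -45 + 209/21 = -736/21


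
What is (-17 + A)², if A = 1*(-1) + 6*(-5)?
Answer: 2304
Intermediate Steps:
A = -31 (A = -1 - 30 = -31)
(-17 + A)² = (-17 - 31)² = (-48)² = 2304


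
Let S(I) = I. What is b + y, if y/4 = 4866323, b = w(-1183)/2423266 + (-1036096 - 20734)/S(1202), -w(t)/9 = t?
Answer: 28347637266782329/1456382866 ≈ 1.9464e+7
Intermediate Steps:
w(t) = -9*t
b = -1280483704543/1456382866 (b = -9*(-1183)/2423266 + (-1036096 - 20734)/1202 = 10647*(1/2423266) - 1056830*1/1202 = 10647/2423266 - 528415/601 = -1280483704543/1456382866 ≈ -879.22)
y = 19465292 (y = 4*4866323 = 19465292)
b + y = -1280483704543/1456382866 + 19465292 = 28347637266782329/1456382866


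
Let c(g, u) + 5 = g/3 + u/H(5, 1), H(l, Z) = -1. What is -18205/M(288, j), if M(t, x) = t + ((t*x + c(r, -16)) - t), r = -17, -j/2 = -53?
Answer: -10923/18320 ≈ -0.59623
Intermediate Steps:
j = 106 (j = -2*(-53) = 106)
c(g, u) = -5 - u + g/3 (c(g, u) = -5 + (g/3 + u/(-1)) = -5 + (g*(1/3) + u*(-1)) = -5 + (g/3 - u) = -5 + (-u + g/3) = -5 - u + g/3)
M(t, x) = 16/3 + t*x (M(t, x) = t + ((t*x + (-5 - 1*(-16) + (1/3)*(-17))) - t) = t + ((t*x + (-5 + 16 - 17/3)) - t) = t + ((t*x + 16/3) - t) = t + ((16/3 + t*x) - t) = t + (16/3 - t + t*x) = 16/3 + t*x)
-18205/M(288, j) = -18205/(16/3 + 288*106) = -18205/(16/3 + 30528) = -18205/91600/3 = -18205*3/91600 = -10923/18320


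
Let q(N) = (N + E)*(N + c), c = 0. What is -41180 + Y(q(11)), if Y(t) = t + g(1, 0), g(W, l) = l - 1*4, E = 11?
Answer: -40942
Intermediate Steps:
g(W, l) = -4 + l (g(W, l) = l - 4 = -4 + l)
q(N) = N*(11 + N) (q(N) = (N + 11)*(N + 0) = (11 + N)*N = N*(11 + N))
Y(t) = -4 + t (Y(t) = t + (-4 + 0) = t - 4 = -4 + t)
-41180 + Y(q(11)) = -41180 + (-4 + 11*(11 + 11)) = -41180 + (-4 + 11*22) = -41180 + (-4 + 242) = -41180 + 238 = -40942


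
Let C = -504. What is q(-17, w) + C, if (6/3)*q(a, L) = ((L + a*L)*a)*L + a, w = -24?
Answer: 155647/2 ≈ 77824.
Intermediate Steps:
q(a, L) = a/2 + L*a*(L + L*a)/2 (q(a, L) = (((L + a*L)*a)*L + a)/2 = (((L + L*a)*a)*L + a)/2 = ((a*(L + L*a))*L + a)/2 = (L*a*(L + L*a) + a)/2 = (a + L*a*(L + L*a))/2 = a/2 + L*a*(L + L*a)/2)
q(-17, w) + C = (1/2)*(-17)*(1 + (-24)**2 - 17*(-24)**2) - 504 = (1/2)*(-17)*(1 + 576 - 17*576) - 504 = (1/2)*(-17)*(1 + 576 - 9792) - 504 = (1/2)*(-17)*(-9215) - 504 = 156655/2 - 504 = 155647/2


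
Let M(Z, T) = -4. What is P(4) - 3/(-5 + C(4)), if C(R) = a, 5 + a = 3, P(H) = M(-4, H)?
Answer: -25/7 ≈ -3.5714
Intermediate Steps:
P(H) = -4
a = -2 (a = -5 + 3 = -2)
C(R) = -2
P(4) - 3/(-5 + C(4)) = -4 - 3/(-5 - 2) = -4 - 3/(-7) = -4 - 3*(-1/7) = -4 + 3/7 = -25/7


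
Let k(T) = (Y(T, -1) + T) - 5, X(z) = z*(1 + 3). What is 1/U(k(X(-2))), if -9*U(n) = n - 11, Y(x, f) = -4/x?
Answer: 18/47 ≈ 0.38298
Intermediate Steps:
X(z) = 4*z (X(z) = z*4 = 4*z)
k(T) = -5 + T - 4/T (k(T) = (-4/T + T) - 5 = (T - 4/T) - 5 = -5 + T - 4/T)
U(n) = 11/9 - n/9 (U(n) = -(n - 11)/9 = -(-11 + n)/9 = 11/9 - n/9)
1/U(k(X(-2))) = 1/(11/9 - (-5 + 4*(-2) - 4/(4*(-2)))/9) = 1/(11/9 - (-5 - 8 - 4/(-8))/9) = 1/(11/9 - (-5 - 8 - 4*(-1/8))/9) = 1/(11/9 - (-5 - 8 + 1/2)/9) = 1/(11/9 - 1/9*(-25/2)) = 1/(11/9 + 25/18) = 1/(47/18) = 18/47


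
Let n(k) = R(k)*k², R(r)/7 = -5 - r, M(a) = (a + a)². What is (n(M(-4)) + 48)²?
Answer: 3913750022400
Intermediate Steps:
M(a) = 4*a² (M(a) = (2*a)² = 4*a²)
R(r) = -35 - 7*r (R(r) = 7*(-5 - r) = -35 - 7*r)
n(k) = k²*(-35 - 7*k) (n(k) = (-35 - 7*k)*k² = k²*(-35 - 7*k))
(n(M(-4)) + 48)² = (7*(4*(-4)²)²*(-5 - 4*(-4)²) + 48)² = (7*(4*16)²*(-5 - 4*16) + 48)² = (7*64²*(-5 - 1*64) + 48)² = (7*4096*(-5 - 64) + 48)² = (7*4096*(-69) + 48)² = (-1978368 + 48)² = (-1978320)² = 3913750022400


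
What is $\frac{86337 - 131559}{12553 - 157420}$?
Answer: $\frac{15074}{48289} \approx 0.31216$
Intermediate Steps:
$\frac{86337 - 131559}{12553 - 157420} = - \frac{45222}{12553 - 157420} = - \frac{45222}{-144867} = \left(-45222\right) \left(- \frac{1}{144867}\right) = \frac{15074}{48289}$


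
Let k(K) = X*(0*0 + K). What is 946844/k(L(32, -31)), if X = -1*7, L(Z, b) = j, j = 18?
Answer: -473422/63 ≈ -7514.6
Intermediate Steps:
L(Z, b) = 18
X = -7
k(K) = -7*K (k(K) = -7*(0*0 + K) = -7*(0 + K) = -7*K)
946844/k(L(32, -31)) = 946844/((-7*18)) = 946844/(-126) = 946844*(-1/126) = -473422/63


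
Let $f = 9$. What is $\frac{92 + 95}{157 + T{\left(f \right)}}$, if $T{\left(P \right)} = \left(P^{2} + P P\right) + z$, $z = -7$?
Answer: $\frac{187}{312} \approx 0.59936$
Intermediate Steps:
$T{\left(P \right)} = -7 + 2 P^{2}$ ($T{\left(P \right)} = \left(P^{2} + P P\right) - 7 = \left(P^{2} + P^{2}\right) - 7 = 2 P^{2} - 7 = -7 + 2 P^{2}$)
$\frac{92 + 95}{157 + T{\left(f \right)}} = \frac{92 + 95}{157 - \left(7 - 2 \cdot 9^{2}\right)} = \frac{187}{157 + \left(-7 + 2 \cdot 81\right)} = \frac{187}{157 + \left(-7 + 162\right)} = \frac{187}{157 + 155} = \frac{187}{312}$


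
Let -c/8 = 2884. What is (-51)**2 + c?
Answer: -20471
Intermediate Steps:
c = -23072 (c = -8*2884 = -23072)
(-51)**2 + c = (-51)**2 - 23072 = 2601 - 23072 = -20471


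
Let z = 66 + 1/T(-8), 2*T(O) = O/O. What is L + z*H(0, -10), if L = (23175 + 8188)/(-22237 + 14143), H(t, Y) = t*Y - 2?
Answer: -1132147/8094 ≈ -139.87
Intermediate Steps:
T(O) = ½ (T(O) = (O/O)/2 = (½)*1 = ½)
H(t, Y) = -2 + Y*t (H(t, Y) = Y*t - 2 = -2 + Y*t)
L = -31363/8094 (L = 31363/(-8094) = 31363*(-1/8094) = -31363/8094 ≈ -3.8748)
z = 68 (z = 66 + 1/(½) = 66 + 2 = 68)
L + z*H(0, -10) = -31363/8094 + 68*(-2 - 10*0) = -31363/8094 + 68*(-2 + 0) = -31363/8094 + 68*(-2) = -31363/8094 - 136 = -1132147/8094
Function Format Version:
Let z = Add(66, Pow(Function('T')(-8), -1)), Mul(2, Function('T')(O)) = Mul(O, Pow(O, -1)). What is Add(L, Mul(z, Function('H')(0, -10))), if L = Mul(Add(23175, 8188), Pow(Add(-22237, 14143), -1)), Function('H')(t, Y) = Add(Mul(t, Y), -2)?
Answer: Rational(-1132147, 8094) ≈ -139.87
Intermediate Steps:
Function('T')(O) = Rational(1, 2) (Function('T')(O) = Mul(Rational(1, 2), Mul(O, Pow(O, -1))) = Mul(Rational(1, 2), 1) = Rational(1, 2))
Function('H')(t, Y) = Add(-2, Mul(Y, t)) (Function('H')(t, Y) = Add(Mul(Y, t), -2) = Add(-2, Mul(Y, t)))
L = Rational(-31363, 8094) (L = Mul(31363, Pow(-8094, -1)) = Mul(31363, Rational(-1, 8094)) = Rational(-31363, 8094) ≈ -3.8748)
z = 68 (z = Add(66, Pow(Rational(1, 2), -1)) = Add(66, 2) = 68)
Add(L, Mul(z, Function('H')(0, -10))) = Add(Rational(-31363, 8094), Mul(68, Add(-2, Mul(-10, 0)))) = Add(Rational(-31363, 8094), Mul(68, Add(-2, 0))) = Add(Rational(-31363, 8094), Mul(68, -2)) = Add(Rational(-31363, 8094), -136) = Rational(-1132147, 8094)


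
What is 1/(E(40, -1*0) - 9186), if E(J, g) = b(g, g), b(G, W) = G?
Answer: -1/9186 ≈ -0.00010886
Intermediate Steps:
E(J, g) = g
1/(E(40, -1*0) - 9186) = 1/(-1*0 - 9186) = 1/(0 - 9186) = 1/(-9186) = -1/9186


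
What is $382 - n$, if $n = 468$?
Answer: $-86$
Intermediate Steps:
$382 - n = 382 - 468 = -86$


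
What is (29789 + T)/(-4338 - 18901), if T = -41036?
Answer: 11247/23239 ≈ 0.48397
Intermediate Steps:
(29789 + T)/(-4338 - 18901) = (29789 - 41036)/(-4338 - 18901) = -11247/(-23239) = -11247*(-1/23239) = 11247/23239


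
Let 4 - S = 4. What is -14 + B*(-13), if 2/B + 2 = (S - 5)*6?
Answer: -211/16 ≈ -13.188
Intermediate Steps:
S = 0 (S = 4 - 1*4 = 4 - 4 = 0)
B = -1/16 (B = 2/(-2 + (0 - 5)*6) = 2/(-2 - 5*6) = 2/(-2 - 30) = 2/(-32) = 2*(-1/32) = -1/16 ≈ -0.062500)
-14 + B*(-13) = -14 - 1/16*(-13) = -14 + 13/16 = -211/16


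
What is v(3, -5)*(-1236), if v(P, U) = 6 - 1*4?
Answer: -2472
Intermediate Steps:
v(P, U) = 2 (v(P, U) = 6 - 4 = 2)
v(3, -5)*(-1236) = 2*(-1236) = -2472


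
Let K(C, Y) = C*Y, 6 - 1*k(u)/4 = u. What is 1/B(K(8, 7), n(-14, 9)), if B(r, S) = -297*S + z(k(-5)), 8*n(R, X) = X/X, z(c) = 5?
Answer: -8/257 ≈ -0.031128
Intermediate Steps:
k(u) = 24 - 4*u
n(R, X) = 1/8 (n(R, X) = (X/X)/8 = (1/8)*1 = 1/8)
B(r, S) = 5 - 297*S (B(r, S) = -297*S + 5 = 5 - 297*S)
1/B(K(8, 7), n(-14, 9)) = 1/(5 - 297*1/8) = 1/(5 - 297/8) = 1/(-257/8) = -8/257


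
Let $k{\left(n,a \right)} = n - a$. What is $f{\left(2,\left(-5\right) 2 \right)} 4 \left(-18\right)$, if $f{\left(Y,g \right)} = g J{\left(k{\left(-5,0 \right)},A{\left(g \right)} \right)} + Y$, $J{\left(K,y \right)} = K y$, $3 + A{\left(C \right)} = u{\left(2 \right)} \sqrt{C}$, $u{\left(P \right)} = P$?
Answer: $10656 - 7200 i \sqrt{10} \approx 10656.0 - 22768.0 i$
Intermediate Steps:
$A{\left(C \right)} = -3 + 2 \sqrt{C}$
$f{\left(Y,g \right)} = Y + g \left(15 - 10 \sqrt{g}\right)$ ($f{\left(Y,g \right)} = g \left(-5 - 0\right) \left(-3 + 2 \sqrt{g}\right) + Y = g \left(-5 + 0\right) \left(-3 + 2 \sqrt{g}\right) + Y = g \left(- 5 \left(-3 + 2 \sqrt{g}\right)\right) + Y = g \left(15 - 10 \sqrt{g}\right) + Y = Y + g \left(15 - 10 \sqrt{g}\right)$)
$f{\left(2,\left(-5\right) 2 \right)} 4 \left(-18\right) = \left(2 - 10 \left(\left(-5\right) 2\right)^{\frac{3}{2}} + 15 \left(\left(-5\right) 2\right)\right) 4 \left(-18\right) = \left(2 - 10 \left(-10\right)^{\frac{3}{2}} + 15 \left(-10\right)\right) 4 \left(-18\right) = \left(2 - 10 \left(- 10 i \sqrt{10}\right) - 150\right) 4 \left(-18\right) = \left(2 + 100 i \sqrt{10} - 150\right) 4 \left(-18\right) = \left(-148 + 100 i \sqrt{10}\right) 4 \left(-18\right) = \left(-592 + 400 i \sqrt{10}\right) \left(-18\right) = 10656 - 7200 i \sqrt{10}$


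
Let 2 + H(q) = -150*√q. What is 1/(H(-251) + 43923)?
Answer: 43921/1934701741 + 150*I*√251/1934701741 ≈ 2.2702e-5 + 1.2283e-6*I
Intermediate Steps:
H(q) = -2 - 150*√q
1/(H(-251) + 43923) = 1/((-2 - 150*I*√251) + 43923) = 1/(43921 - 150*I*√251)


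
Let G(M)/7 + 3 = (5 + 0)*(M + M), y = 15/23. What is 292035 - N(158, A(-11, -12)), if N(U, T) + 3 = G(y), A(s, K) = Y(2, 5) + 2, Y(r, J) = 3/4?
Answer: 6716307/23 ≈ 2.9201e+5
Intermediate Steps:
Y(r, J) = ¾ (Y(r, J) = 3*(¼) = ¾)
A(s, K) = 11/4 (A(s, K) = ¾ + 2 = 11/4)
y = 15/23 (y = 15*(1/23) = 15/23 ≈ 0.65217)
G(M) = -21 + 70*M (G(M) = -21 + 7*((5 + 0)*(M + M)) = -21 + 7*(5*(2*M)) = -21 + 7*(10*M) = -21 + 70*M)
N(U, T) = 498/23 (N(U, T) = -3 + (-21 + 70*(15/23)) = -3 + (-21 + 1050/23) = -3 + 567/23 = 498/23)
292035 - N(158, A(-11, -12)) = 292035 - 1*498/23 = 292035 - 498/23 = 6716307/23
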